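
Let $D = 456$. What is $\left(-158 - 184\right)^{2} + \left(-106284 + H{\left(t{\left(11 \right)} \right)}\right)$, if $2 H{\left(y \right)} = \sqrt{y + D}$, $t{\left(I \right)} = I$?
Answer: $10680 + \frac{\sqrt{467}}{2} \approx 10691.0$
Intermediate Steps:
$H{\left(y \right)} = \frac{\sqrt{456 + y}}{2}$ ($H{\left(y \right)} = \frac{\sqrt{y + 456}}{2} = \frac{\sqrt{456 + y}}{2}$)
$\left(-158 - 184\right)^{2} + \left(-106284 + H{\left(t{\left(11 \right)} \right)}\right) = \left(-158 - 184\right)^{2} - \left(106284 - \frac{\sqrt{456 + 11}}{2}\right) = \left(-342\right)^{2} - \left(106284 - \frac{\sqrt{467}}{2}\right) = 116964 - \left(106284 - \frac{\sqrt{467}}{2}\right) = 10680 + \frac{\sqrt{467}}{2}$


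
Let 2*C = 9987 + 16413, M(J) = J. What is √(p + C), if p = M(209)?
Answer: √13409 ≈ 115.80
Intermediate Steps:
C = 13200 (C = (9987 + 16413)/2 = (½)*26400 = 13200)
p = 209
√(p + C) = √(209 + 13200) = √13409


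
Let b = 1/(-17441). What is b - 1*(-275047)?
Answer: 4797094726/17441 ≈ 2.7505e+5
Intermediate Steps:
b = -1/17441 ≈ -5.7336e-5
b - 1*(-275047) = -1/17441 - 1*(-275047) = -1/17441 + 275047 = 4797094726/17441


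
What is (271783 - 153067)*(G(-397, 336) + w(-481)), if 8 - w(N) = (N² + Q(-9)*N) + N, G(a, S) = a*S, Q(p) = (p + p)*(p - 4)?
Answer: -29882004360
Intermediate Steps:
Q(p) = 2*p*(-4 + p) (Q(p) = (2*p)*(-4 + p) = 2*p*(-4 + p))
G(a, S) = S*a
w(N) = 8 - N² - 235*N (w(N) = 8 - ((N² + (2*(-9)*(-4 - 9))*N) + N) = 8 - ((N² + (2*(-9)*(-13))*N) + N) = 8 - ((N² + 234*N) + N) = 8 - (N² + 235*N) = 8 + (-N² - 235*N) = 8 - N² - 235*N)
(271783 - 153067)*(G(-397, 336) + w(-481)) = (271783 - 153067)*(336*(-397) + (8 - 1*(-481)² - 235*(-481))) = 118716*(-133392 + (8 - 1*231361 + 113035)) = 118716*(-133392 + (8 - 231361 + 113035)) = 118716*(-133392 - 118318) = 118716*(-251710) = -29882004360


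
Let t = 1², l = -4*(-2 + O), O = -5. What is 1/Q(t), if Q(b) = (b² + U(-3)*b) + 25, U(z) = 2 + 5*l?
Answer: 1/168 ≈ 0.0059524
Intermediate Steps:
l = 28 (l = -4*(-2 - 5) = -4*(-7) = 28)
U(z) = 142 (U(z) = 2 + 5*28 = 2 + 140 = 142)
t = 1
Q(b) = 25 + b² + 142*b (Q(b) = (b² + 142*b) + 25 = 25 + b² + 142*b)
1/Q(t) = 1/(25 + 1² + 142*1) = 1/(25 + 1 + 142) = 1/168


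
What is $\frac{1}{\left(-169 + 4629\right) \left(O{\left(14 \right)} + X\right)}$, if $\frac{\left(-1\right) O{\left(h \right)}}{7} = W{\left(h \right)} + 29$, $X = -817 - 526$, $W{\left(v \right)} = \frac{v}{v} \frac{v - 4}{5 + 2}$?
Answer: $- \frac{1}{6939760} \approx -1.441 \cdot 10^{-7}$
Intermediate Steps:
$W{\left(v \right)} = - \frac{4}{7} + \frac{v}{7}$ ($W{\left(v \right)} = 1 \frac{-4 + v}{7} = 1 \left(-4 + v\right) \frac{1}{7} = 1 \left(- \frac{4}{7} + \frac{v}{7}\right) = - \frac{4}{7} + \frac{v}{7}$)
$X = -1343$ ($X = -817 - 526 = -1343$)
$O{\left(h \right)} = -199 - h$ ($O{\left(h \right)} = - 7 \left(\left(- \frac{4}{7} + \frac{h}{7}\right) + 29\right) = - 7 \left(\frac{199}{7} + \frac{h}{7}\right) = -199 - h$)
$\frac{1}{\left(-169 + 4629\right) \left(O{\left(14 \right)} + X\right)} = \frac{1}{\left(-169 + 4629\right) \left(\left(-199 - 14\right) - 1343\right)} = \frac{1}{4460 \left(\left(-199 - 14\right) - 1343\right)} = \frac{1}{4460 \left(-213 - 1343\right)} = \frac{1}{4460 \left(-1556\right)} = \frac{1}{-6939760} = - \frac{1}{6939760}$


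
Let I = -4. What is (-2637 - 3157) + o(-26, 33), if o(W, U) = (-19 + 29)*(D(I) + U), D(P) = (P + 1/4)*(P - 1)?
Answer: -10553/2 ≈ -5276.5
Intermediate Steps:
D(P) = (-1 + P)*(1/4 + P) (D(P) = (P + 1/4)*(-1 + P) = (1/4 + P)*(-1 + P) = (-1 + P)*(1/4 + P))
o(W, U) = 375/2 + 10*U (o(W, U) = (-19 + 29)*((-1/4 + (-4)**2 - 3/4*(-4)) + U) = 10*((-1/4 + 16 + 3) + U) = 10*(75/4 + U) = 375/2 + 10*U)
(-2637 - 3157) + o(-26, 33) = (-2637 - 3157) + (375/2 + 10*33) = -5794 + (375/2 + 330) = -5794 + 1035/2 = -10553/2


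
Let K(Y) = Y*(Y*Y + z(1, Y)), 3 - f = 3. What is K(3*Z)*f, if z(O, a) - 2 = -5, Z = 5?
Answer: 0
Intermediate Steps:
z(O, a) = -3 (z(O, a) = 2 - 5 = -3)
f = 0 (f = 3 - 1*3 = 3 - 3 = 0)
K(Y) = Y*(-3 + Y²) (K(Y) = Y*(Y*Y - 3) = Y*(Y² - 3) = Y*(-3 + Y²))
K(3*Z)*f = ((3*5)*(-3 + (3*5)²))*0 = (15*(-3 + 15²))*0 = (15*(-3 + 225))*0 = (15*222)*0 = 3330*0 = 0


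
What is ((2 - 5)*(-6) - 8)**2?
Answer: 100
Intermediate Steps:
((2 - 5)*(-6) - 8)**2 = (-3*(-6) - 8)**2 = (18 - 8)**2 = 10**2 = 100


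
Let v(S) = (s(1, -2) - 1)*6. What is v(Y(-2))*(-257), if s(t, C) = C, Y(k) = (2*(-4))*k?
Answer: 4626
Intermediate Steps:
Y(k) = -8*k
v(S) = -18 (v(S) = (-2 - 1)*6 = -3*6 = -18)
v(Y(-2))*(-257) = -18*(-257) = 4626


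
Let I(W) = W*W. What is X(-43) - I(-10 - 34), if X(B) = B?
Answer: -1979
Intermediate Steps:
I(W) = W²
X(-43) - I(-10 - 34) = -43 - (-10 - 34)² = -43 - 1*(-44)² = -43 - 1*1936 = -43 - 1936 = -1979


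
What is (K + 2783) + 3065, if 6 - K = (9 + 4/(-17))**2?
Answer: 1669605/289 ≈ 5777.2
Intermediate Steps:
K = -20467/289 (K = 6 - (9 + 4/(-17))**2 = 6 - (9 + 4*(-1/17))**2 = 6 - (9 - 4/17)**2 = 6 - (149/17)**2 = 6 - 1*22201/289 = 6 - 22201/289 = -20467/289 ≈ -70.820)
(K + 2783) + 3065 = (-20467/289 + 2783) + 3065 = 783820/289 + 3065 = 1669605/289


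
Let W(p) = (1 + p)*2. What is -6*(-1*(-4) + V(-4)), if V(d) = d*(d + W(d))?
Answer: -264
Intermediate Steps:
W(p) = 2 + 2*p
V(d) = d*(2 + 3*d) (V(d) = d*(d + (2 + 2*d)) = d*(2 + 3*d))
-6*(-1*(-4) + V(-4)) = -6*(-1*(-4) - 4*(2 + 3*(-4))) = -6*(4 - 4*(2 - 12)) = -6*(4 - 4*(-10)) = -6*(4 + 40) = -6*44 = -264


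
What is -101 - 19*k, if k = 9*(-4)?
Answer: 583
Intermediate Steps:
k = -36
-101 - 19*k = -101 - 19*(-36) = -101 + 684 = 583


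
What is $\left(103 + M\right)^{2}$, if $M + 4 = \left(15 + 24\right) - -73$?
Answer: $44521$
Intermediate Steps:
$M = 108$ ($M = -4 + \left(\left(15 + 24\right) - -73\right) = -4 + \left(39 + 73\right) = -4 + 112 = 108$)
$\left(103 + M\right)^{2} = \left(103 + 108\right)^{2} = 211^{2} = 44521$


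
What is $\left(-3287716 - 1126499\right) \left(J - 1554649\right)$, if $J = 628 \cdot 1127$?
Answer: $3738367783995$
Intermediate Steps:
$J = 707756$
$\left(-3287716 - 1126499\right) \left(J - 1554649\right) = \left(-3287716 - 1126499\right) \left(707756 - 1554649\right) = \left(-4414215\right) \left(-846893\right) = 3738367783995$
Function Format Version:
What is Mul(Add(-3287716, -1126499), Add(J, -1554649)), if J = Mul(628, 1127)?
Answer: 3738367783995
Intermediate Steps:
J = 707756
Mul(Add(-3287716, -1126499), Add(J, -1554649)) = Mul(Add(-3287716, -1126499), Add(707756, -1554649)) = Mul(-4414215, -846893) = 3738367783995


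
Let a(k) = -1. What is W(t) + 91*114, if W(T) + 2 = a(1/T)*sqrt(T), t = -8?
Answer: 10372 - 2*I*sqrt(2) ≈ 10372.0 - 2.8284*I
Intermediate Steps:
W(T) = -2 - sqrt(T)
W(t) + 91*114 = (-2 - sqrt(-8)) + 91*114 = (-2 - 2*I*sqrt(2)) + 10374 = 10372 - 2*I*sqrt(2)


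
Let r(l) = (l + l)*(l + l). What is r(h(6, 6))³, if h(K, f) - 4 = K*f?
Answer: 262144000000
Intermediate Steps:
h(K, f) = 4 + K*f
r(l) = 4*l² (r(l) = (2*l)*(2*l) = 4*l²)
r(h(6, 6))³ = (4*(4 + 6*6)²)³ = (4*(4 + 36)²)³ = (4*40²)³ = (4*1600)³ = 6400³ = 262144000000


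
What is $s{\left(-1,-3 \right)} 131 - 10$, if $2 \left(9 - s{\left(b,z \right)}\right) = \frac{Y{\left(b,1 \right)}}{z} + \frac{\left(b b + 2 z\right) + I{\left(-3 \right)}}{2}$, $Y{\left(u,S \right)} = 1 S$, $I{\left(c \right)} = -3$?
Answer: $\frac{8717}{6} \approx 1452.8$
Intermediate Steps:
$Y{\left(u,S \right)} = S$
$s{\left(b,z \right)} = \frac{39}{4} - \frac{z}{2} - \frac{1}{2 z} - \frac{b^{2}}{4}$ ($s{\left(b,z \right)} = 9 - \frac{1 \frac{1}{z} + \frac{\left(b b + 2 z\right) - 3}{2}}{2} = 9 - \frac{\frac{1}{z} + \left(\left(b^{2} + 2 z\right) - 3\right) \frac{1}{2}}{2} = 9 - \frac{\frac{1}{z} + \left(-3 + b^{2} + 2 z\right) \frac{1}{2}}{2} = 9 - \frac{\frac{1}{z} + \left(- \frac{3}{2} + z + \frac{b^{2}}{2}\right)}{2} = 9 - \frac{- \frac{3}{2} + z + \frac{1}{z} + \frac{b^{2}}{2}}{2} = 9 - \left(- \frac{3}{4} + \frac{z}{2} + \frac{1}{2 z} + \frac{b^{2}}{4}\right) = \frac{39}{4} - \frac{z}{2} - \frac{1}{2 z} - \frac{b^{2}}{4}$)
$s{\left(-1,-3 \right)} 131 - 10 = \frac{-2 - - 3 \left(-39 + \left(-1\right)^{2} + 2 \left(-3\right)\right)}{4 \left(-3\right)} 131 - 10 = \frac{1}{4} \left(- \frac{1}{3}\right) \left(-2 - - 3 \left(-39 + 1 - 6\right)\right) 131 - 10 = \frac{1}{4} \left(- \frac{1}{3}\right) \left(-2 - \left(-3\right) \left(-44\right)\right) 131 - 10 = \frac{1}{4} \left(- \frac{1}{3}\right) \left(-2 - 132\right) 131 - 10 = \frac{1}{4} \left(- \frac{1}{3}\right) \left(-134\right) 131 - 10 = \frac{67}{6} \cdot 131 - 10 = \frac{8777}{6} - 10 = \frac{8717}{6}$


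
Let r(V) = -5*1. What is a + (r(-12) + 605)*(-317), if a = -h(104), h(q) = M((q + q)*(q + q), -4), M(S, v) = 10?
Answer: -190210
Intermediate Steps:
r(V) = -5
h(q) = 10
a = -10 (a = -1*10 = -10)
a + (r(-12) + 605)*(-317) = -10 + (-5 + 605)*(-317) = -10 + 600*(-317) = -10 - 190200 = -190210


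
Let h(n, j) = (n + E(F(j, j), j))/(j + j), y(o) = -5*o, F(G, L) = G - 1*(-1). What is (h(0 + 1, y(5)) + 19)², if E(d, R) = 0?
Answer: 900601/2500 ≈ 360.24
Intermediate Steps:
F(G, L) = 1 + G (F(G, L) = G + 1 = 1 + G)
h(n, j) = n/(2*j) (h(n, j) = (n + 0)/(j + j) = n/((2*j)) = n*(1/(2*j)) = n/(2*j))
(h(0 + 1, y(5)) + 19)² = ((0 + 1)/(2*((-5*5))) + 19)² = ((½)*1/(-25) + 19)² = ((½)*1*(-1/25) + 19)² = (-1/50 + 19)² = (949/50)² = 900601/2500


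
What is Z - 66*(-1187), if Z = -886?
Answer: 77456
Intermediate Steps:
Z - 66*(-1187) = -886 - 66*(-1187) = -886 + 78342 = 77456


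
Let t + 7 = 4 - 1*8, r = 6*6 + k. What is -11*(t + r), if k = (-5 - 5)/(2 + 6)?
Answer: -1045/4 ≈ -261.25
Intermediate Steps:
k = -5/4 (k = -10/8 = -10*⅛ = -5/4 ≈ -1.2500)
r = 139/4 (r = 6*6 - 5/4 = 36 - 5/4 = 139/4 ≈ 34.750)
t = -11 (t = -7 + (4 - 1*8) = -7 + (4 - 8) = -7 - 4 = -11)
-11*(t + r) = -11*(-11 + 139/4) = -11*95/4 = -1045/4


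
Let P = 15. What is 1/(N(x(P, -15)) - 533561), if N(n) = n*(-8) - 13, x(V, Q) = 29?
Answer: -1/533806 ≈ -1.8733e-6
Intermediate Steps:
N(n) = -13 - 8*n (N(n) = -8*n - 13 = -13 - 8*n)
1/(N(x(P, -15)) - 533561) = 1/((-13 - 8*29) - 533561) = 1/((-13 - 232) - 533561) = 1/(-245 - 533561) = 1/(-533806) = -1/533806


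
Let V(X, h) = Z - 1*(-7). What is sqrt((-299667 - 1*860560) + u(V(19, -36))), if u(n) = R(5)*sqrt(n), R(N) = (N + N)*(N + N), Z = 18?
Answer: I*sqrt(1159727) ≈ 1076.9*I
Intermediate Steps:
R(N) = 4*N**2 (R(N) = (2*N)*(2*N) = 4*N**2)
V(X, h) = 25 (V(X, h) = 18 - 1*(-7) = 18 + 7 = 25)
u(n) = 100*sqrt(n) (u(n) = (4*5**2)*sqrt(n) = (4*25)*sqrt(n) = 100*sqrt(n))
sqrt((-299667 - 1*860560) + u(V(19, -36))) = sqrt((-299667 - 1*860560) + 100*sqrt(25)) = sqrt((-299667 - 860560) + 100*5) = sqrt(-1160227 + 500) = sqrt(-1159727) = I*sqrt(1159727)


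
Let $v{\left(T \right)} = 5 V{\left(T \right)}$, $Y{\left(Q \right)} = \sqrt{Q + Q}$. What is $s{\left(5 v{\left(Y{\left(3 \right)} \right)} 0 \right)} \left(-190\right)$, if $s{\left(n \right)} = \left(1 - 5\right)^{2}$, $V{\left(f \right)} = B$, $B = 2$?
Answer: $-3040$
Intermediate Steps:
$Y{\left(Q \right)} = \sqrt{2} \sqrt{Q}$ ($Y{\left(Q \right)} = \sqrt{2 Q} = \sqrt{2} \sqrt{Q}$)
$V{\left(f \right)} = 2$
$v{\left(T \right)} = 10$ ($v{\left(T \right)} = 5 \cdot 2 = 10$)
$s{\left(n \right)} = 16$ ($s{\left(n \right)} = \left(-4\right)^{2} = 16$)
$s{\left(5 v{\left(Y{\left(3 \right)} \right)} 0 \right)} \left(-190\right) = 16 \left(-190\right) = -3040$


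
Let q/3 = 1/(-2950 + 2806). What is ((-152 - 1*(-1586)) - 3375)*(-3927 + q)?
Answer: 121957559/16 ≈ 7.6223e+6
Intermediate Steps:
q = -1/48 (q = 3/(-2950 + 2806) = 3/(-144) = 3*(-1/144) = -1/48 ≈ -0.020833)
((-152 - 1*(-1586)) - 3375)*(-3927 + q) = ((-152 - 1*(-1586)) - 3375)*(-3927 - 1/48) = ((-152 + 1586) - 3375)*(-188497/48) = (1434 - 3375)*(-188497/48) = -1941*(-188497/48) = 121957559/16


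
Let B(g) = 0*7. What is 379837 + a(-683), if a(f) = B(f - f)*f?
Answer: 379837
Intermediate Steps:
B(g) = 0
a(f) = 0 (a(f) = 0*f = 0)
379837 + a(-683) = 379837 + 0 = 379837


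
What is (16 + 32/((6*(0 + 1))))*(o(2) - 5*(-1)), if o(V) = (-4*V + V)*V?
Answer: -448/3 ≈ -149.33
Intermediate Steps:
o(V) = -3*V² (o(V) = (-3*V)*V = -3*V²)
(16 + 32/((6*(0 + 1))))*(o(2) - 5*(-1)) = (16 + 32/((6*(0 + 1))))*(-3*2² - 5*(-1)) = (16 + 32/((6*1)))*(-3*4 + 5) = (16 + 32/6)*(-12 + 5) = (16 + 32*(⅙))*(-7) = (16 + 16/3)*(-7) = (64/3)*(-7) = -448/3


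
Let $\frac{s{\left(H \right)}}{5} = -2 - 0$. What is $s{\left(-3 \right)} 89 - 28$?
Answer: $-918$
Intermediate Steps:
$s{\left(H \right)} = -10$ ($s{\left(H \right)} = 5 \left(-2 - 0\right) = 5 \left(-2 + 0\right) = 5 \left(-2\right) = -10$)
$s{\left(-3 \right)} 89 - 28 = \left(-10\right) 89 - 28 = -890 - 28 = -918$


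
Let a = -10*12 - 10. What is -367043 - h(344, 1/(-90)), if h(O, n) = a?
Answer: -366913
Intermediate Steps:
a = -130 (a = -120 - 10 = -130)
h(O, n) = -130
-367043 - h(344, 1/(-90)) = -367043 - 1*(-130) = -367043 + 130 = -366913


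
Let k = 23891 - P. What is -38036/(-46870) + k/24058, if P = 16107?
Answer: 319976542/281899615 ≈ 1.1351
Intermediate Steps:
k = 7784 (k = 23891 - 1*16107 = 23891 - 16107 = 7784)
-38036/(-46870) + k/24058 = -38036/(-46870) + 7784/24058 = -38036*(-1/46870) + 7784*(1/24058) = 19018/23435 + 3892/12029 = 319976542/281899615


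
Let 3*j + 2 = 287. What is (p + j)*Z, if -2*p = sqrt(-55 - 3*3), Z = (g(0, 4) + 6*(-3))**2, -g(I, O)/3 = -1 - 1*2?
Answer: 7695 - 324*I ≈ 7695.0 - 324.0*I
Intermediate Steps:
g(I, O) = 9 (g(I, O) = -3*(-1 - 1*2) = -3*(-1 - 2) = -3*(-3) = 9)
j = 95 (j = -2/3 + (1/3)*287 = -2/3 + 287/3 = 95)
Z = 81 (Z = (9 + 6*(-3))**2 = (9 - 18)**2 = (-9)**2 = 81)
p = -4*I (p = -sqrt(-55 - 3*3)/2 = -sqrt(-55 - 9)/2 = -4*I ≈ -4.0*I)
(p + j)*Z = (-4*I + 95)*81 = (95 - 4*I)*81 = 7695 - 324*I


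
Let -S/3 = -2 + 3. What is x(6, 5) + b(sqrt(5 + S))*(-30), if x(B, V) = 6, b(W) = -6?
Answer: 186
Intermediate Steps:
S = -3 (S = -3*(-2 + 3) = -3*1 = -3)
x(6, 5) + b(sqrt(5 + S))*(-30) = 6 - 6*(-30) = 6 + 180 = 186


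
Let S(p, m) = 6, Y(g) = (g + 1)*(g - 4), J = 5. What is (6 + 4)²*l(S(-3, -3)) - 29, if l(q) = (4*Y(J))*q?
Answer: 14371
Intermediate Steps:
Y(g) = (1 + g)*(-4 + g)
l(q) = 24*q (l(q) = (4*(-4 + 5² - 3*5))*q = (4*(-4 + 25 - 15))*q = (4*6)*q = 24*q)
(6 + 4)²*l(S(-3, -3)) - 29 = (6 + 4)²*(24*6) - 29 = 10²*144 - 29 = 100*144 - 29 = 14400 - 29 = 14371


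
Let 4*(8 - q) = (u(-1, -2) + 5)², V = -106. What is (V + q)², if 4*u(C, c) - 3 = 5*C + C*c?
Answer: 173889/16 ≈ 10868.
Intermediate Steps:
u(C, c) = ¾ + 5*C/4 + C*c/4 (u(C, c) = ¾ + (5*C + C*c)/4 = ¾ + (5*C/4 + C*c/4) = ¾ + 5*C/4 + C*c/4)
q = 7/4 (q = 8 - ((¾ + (5/4)*(-1) + (¼)*(-1)*(-2)) + 5)²/4 = 8 - ((¾ - 5/4 + ½) + 5)²/4 = 8 - (0 + 5)²/4 = 8 - ¼*5² = 8 - ¼*25 = 8 - 25/4 = 7/4 ≈ 1.7500)
(V + q)² = (-106 + 7/4)² = (-417/4)² = 173889/16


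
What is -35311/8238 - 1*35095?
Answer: -289147921/8238 ≈ -35099.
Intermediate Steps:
-35311/8238 - 1*35095 = -35311*1/8238 - 35095 = -35311/8238 - 35095 = -289147921/8238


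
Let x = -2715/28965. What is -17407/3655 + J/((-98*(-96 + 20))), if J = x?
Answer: -250349667371/52566531640 ≈ -4.7625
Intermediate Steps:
x = -181/1931 (x = -2715*1/28965 = -181/1931 ≈ -0.093734)
J = -181/1931 ≈ -0.093734
-17407/3655 + J/((-98*(-96 + 20))) = -17407/3655 - 181*(-1/(98*(-96 + 20)))/1931 = -17407*1/3655 - 181/(1931*((-98*(-76)))) = -17407/3655 - 181/1931/7448 = -17407/3655 - 181/1931*1/7448 = -17407/3655 - 181/14382088 = -250349667371/52566531640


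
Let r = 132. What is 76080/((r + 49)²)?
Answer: 76080/32761 ≈ 2.3223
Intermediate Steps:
76080/((r + 49)²) = 76080/((132 + 49)²) = 76080/(181²) = 76080/32761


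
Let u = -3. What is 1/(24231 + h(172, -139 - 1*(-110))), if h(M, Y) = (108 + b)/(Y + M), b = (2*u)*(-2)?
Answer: 143/3465153 ≈ 4.1268e-5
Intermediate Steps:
b = 12 (b = (2*(-3))*(-2) = -6*(-2) = 12)
h(M, Y) = 120/(M + Y) (h(M, Y) = (108 + 12)/(Y + M) = 120/(M + Y))
1/(24231 + h(172, -139 - 1*(-110))) = 1/(24231 + 120/(172 + (-139 - 1*(-110)))) = 1/(24231 + 120/(172 + (-139 + 110))) = 1/(24231 + 120/(172 - 29)) = 1/(24231 + 120/143) = 1/(3465153/143) = 143/3465153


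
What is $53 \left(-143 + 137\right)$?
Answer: $-318$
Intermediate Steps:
$53 \left(-143 + 137\right) = 53 \left(-6\right) = -318$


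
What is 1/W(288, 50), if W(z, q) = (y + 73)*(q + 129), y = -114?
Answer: -1/7339 ≈ -0.00013626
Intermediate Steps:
W(z, q) = -5289 - 41*q (W(z, q) = (-114 + 73)*(q + 129) = -41*(129 + q) = -5289 - 41*q)
1/W(288, 50) = 1/(-5289 - 41*50) = 1/(-5289 - 2050) = 1/(-7339) = -1/7339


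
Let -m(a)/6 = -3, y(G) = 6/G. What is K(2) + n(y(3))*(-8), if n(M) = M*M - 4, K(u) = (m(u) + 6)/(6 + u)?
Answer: 3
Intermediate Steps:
m(a) = 18 (m(a) = -6*(-3) = 18)
K(u) = 24/(6 + u) (K(u) = (18 + 6)/(6 + u) = 24/(6 + u))
n(M) = -4 + M**2 (n(M) = M**2 - 4 = -4 + M**2)
K(2) + n(y(3))*(-8) = 24/(6 + 2) + (-4 + (6/3)**2)*(-8) = 24/8 + (-4 + (6*(1/3))**2)*(-8) = 24*(1/8) + (-4 + 2**2)*(-8) = 3 + (-4 + 4)*(-8) = 3 + 0*(-8) = 3 + 0 = 3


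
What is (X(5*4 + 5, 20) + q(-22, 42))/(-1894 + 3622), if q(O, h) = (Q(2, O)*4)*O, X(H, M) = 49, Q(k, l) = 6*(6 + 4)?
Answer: -5231/1728 ≈ -3.0272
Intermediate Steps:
Q(k, l) = 60 (Q(k, l) = 6*10 = 60)
q(O, h) = 240*O (q(O, h) = (60*4)*O = 240*O)
(X(5*4 + 5, 20) + q(-22, 42))/(-1894 + 3622) = (49 + 240*(-22))/(-1894 + 3622) = (49 - 5280)/1728 = -5231*1/1728 = -5231/1728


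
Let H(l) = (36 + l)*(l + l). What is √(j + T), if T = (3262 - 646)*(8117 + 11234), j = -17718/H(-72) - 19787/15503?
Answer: √63072144741496116810/1116216 ≈ 7114.9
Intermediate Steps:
H(l) = 2*l*(36 + l) (H(l) = (36 + l)*(2*l) = 2*l*(36 + l))
j = -62876327/13394592 (j = -17718*(-1/(144*(36 - 72))) - 19787/15503 = -17718/(2*(-72)*(-36)) - 19787*1/15503 = -17718/5184 - 19787/15503 = -17718*1/5184 - 19787/15503 = -2953/864 - 19787/15503 = -62876327/13394592 ≈ -4.6942)
T = 50622216 (T = 2616*19351 = 50622216)
√(j + T) = √(-62876327/13394592 + 50622216) = √(678063866579545/13394592) = √63072144741496116810/1116216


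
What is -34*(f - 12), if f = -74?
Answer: 2924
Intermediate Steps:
-34*(f - 12) = -34*(-74 - 12) = -34*(-86) = 2924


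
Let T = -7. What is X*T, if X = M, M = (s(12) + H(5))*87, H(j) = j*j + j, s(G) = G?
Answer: -25578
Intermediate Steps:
H(j) = j + j² (H(j) = j² + j = j + j²)
M = 3654 (M = (12 + 5*(1 + 5))*87 = (12 + 5*6)*87 = (12 + 30)*87 = 42*87 = 3654)
X = 3654
X*T = 3654*(-7) = -25578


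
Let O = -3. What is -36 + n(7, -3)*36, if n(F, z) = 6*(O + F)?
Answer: 828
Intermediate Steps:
n(F, z) = -18 + 6*F (n(F, z) = 6*(-3 + F) = -18 + 6*F)
-36 + n(7, -3)*36 = -36 + (-18 + 6*7)*36 = -36 + (-18 + 42)*36 = -36 + 24*36 = -36 + 864 = 828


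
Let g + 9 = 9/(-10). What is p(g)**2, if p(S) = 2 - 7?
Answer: 25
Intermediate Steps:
g = -99/10 (g = -9 + 9/(-10) = -9 + 9*(-1/10) = -9 - 9/10 = -99/10 ≈ -9.9000)
p(S) = -5
p(g)**2 = (-5)**2 = 25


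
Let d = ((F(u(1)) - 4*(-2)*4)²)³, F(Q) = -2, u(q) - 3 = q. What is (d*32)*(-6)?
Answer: -139968000000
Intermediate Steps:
u(q) = 3 + q
d = 729000000 (d = ((-2 - 4*(-2)*4)²)³ = ((-2 + 8*4)²)³ = ((-2 + 32)²)³ = (30²)³ = 900³ = 729000000)
(d*32)*(-6) = (729000000*32)*(-6) = 23328000000*(-6) = -139968000000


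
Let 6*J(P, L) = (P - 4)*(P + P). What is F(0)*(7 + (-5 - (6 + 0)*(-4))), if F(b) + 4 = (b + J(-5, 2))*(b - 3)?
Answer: -1274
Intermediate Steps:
J(P, L) = P*(-4 + P)/3 (J(P, L) = ((P - 4)*(P + P))/6 = ((-4 + P)*(2*P))/6 = (2*P*(-4 + P))/6 = P*(-4 + P)/3)
F(b) = -4 + (-3 + b)*(15 + b) (F(b) = -4 + (b + (1/3)*(-5)*(-4 - 5))*(b - 3) = -4 + (b + (1/3)*(-5)*(-9))*(-3 + b) = -4 + (b + 15)*(-3 + b) = -4 + (15 + b)*(-3 + b) = -4 + (-3 + b)*(15 + b))
F(0)*(7 + (-5 - (6 + 0)*(-4))) = (-49 + 0**2 + 12*0)*(7 + (-5 - (6 + 0)*(-4))) = (-49 + 0 + 0)*(7 + (-5 - 6*(-4))) = -49*(7 + (-5 - 1*(-24))) = -49*(7 + (-5 + 24)) = -49*(7 + 19) = -49*26 = -1274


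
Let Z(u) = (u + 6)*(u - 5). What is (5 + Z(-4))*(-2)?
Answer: 26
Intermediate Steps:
Z(u) = (-5 + u)*(6 + u) (Z(u) = (6 + u)*(-5 + u) = (-5 + u)*(6 + u))
(5 + Z(-4))*(-2) = (5 + (-30 - 4 + (-4)**2))*(-2) = (5 + (-30 - 4 + 16))*(-2) = (5 - 18)*(-2) = -13*(-2) = 26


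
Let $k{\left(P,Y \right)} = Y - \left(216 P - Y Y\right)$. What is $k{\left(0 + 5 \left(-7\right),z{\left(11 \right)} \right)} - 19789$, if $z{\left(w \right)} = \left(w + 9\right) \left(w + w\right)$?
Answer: $181811$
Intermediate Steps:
$z{\left(w \right)} = 2 w \left(9 + w\right)$ ($z{\left(w \right)} = \left(9 + w\right) 2 w = 2 w \left(9 + w\right)$)
$k{\left(P,Y \right)} = Y + Y^{2} - 216 P$ ($k{\left(P,Y \right)} = Y - \left(- Y^{2} + 216 P\right) = Y + Y^{2} - 216 P$)
$k{\left(0 + 5 \left(-7\right),z{\left(11 \right)} \right)} - 19789 = \left(2 \cdot 11 \left(9 + 11\right) + \left(2 \cdot 11 \left(9 + 11\right)\right)^{2} - 216 \left(0 + 5 \left(-7\right)\right)\right) - 19789 = \left(2 \cdot 11 \cdot 20 + \left(2 \cdot 11 \cdot 20\right)^{2} - 216 \left(0 - 35\right)\right) - 19789 = \left(440 + 440^{2} - -7560\right) - 19789 = \left(440 + 193600 + 7560\right) - 19789 = 201600 - 19789 = 181811$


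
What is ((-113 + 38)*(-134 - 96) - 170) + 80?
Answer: 17160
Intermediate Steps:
((-113 + 38)*(-134 - 96) - 170) + 80 = (-75*(-230) - 170) + 80 = (17250 - 170) + 80 = 17080 + 80 = 17160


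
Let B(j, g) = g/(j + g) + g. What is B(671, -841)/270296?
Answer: -10933/3534640 ≈ -0.0030931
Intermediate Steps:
B(j, g) = g + g/(g + j) (B(j, g) = g/(g + j) + g = g + g/(g + j))
B(671, -841)/270296 = -841*(1 - 841 + 671)/(-841 + 671)/270296 = -841*(-169)/(-170)*(1/270296) = -841*(-1/170)*(-169)*(1/270296) = -142129/170*1/270296 = -10933/3534640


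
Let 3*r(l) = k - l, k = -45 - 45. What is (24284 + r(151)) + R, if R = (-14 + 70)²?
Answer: 82019/3 ≈ 27340.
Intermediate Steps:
k = -90
r(l) = -30 - l/3 (r(l) = (-90 - l)/3 = -30 - l/3)
R = 3136 (R = 56² = 3136)
(24284 + r(151)) + R = (24284 + (-30 - ⅓*151)) + 3136 = (24284 + (-30 - 151/3)) + 3136 = (24284 - 241/3) + 3136 = 72611/3 + 3136 = 82019/3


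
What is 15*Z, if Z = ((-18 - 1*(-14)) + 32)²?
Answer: 11760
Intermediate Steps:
Z = 784 (Z = ((-18 + 14) + 32)² = (-4 + 32)² = 28² = 784)
15*Z = 15*784 = 11760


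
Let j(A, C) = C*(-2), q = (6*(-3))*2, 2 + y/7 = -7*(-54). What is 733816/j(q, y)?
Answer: -91727/658 ≈ -139.40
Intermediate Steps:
y = 2632 (y = -14 + 7*(-7*(-54)) = -14 + 7*378 = -14 + 2646 = 2632)
q = -36 (q = -18*2 = -36)
j(A, C) = -2*C
733816/j(q, y) = 733816/((-2*2632)) = 733816/(-5264) = 733816*(-1/5264) = -91727/658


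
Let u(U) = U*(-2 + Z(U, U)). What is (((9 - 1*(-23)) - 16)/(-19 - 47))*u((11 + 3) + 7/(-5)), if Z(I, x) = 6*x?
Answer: -61824/275 ≈ -224.81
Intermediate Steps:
u(U) = U*(-2 + 6*U)
(((9 - 1*(-23)) - 16)/(-19 - 47))*u((11 + 3) + 7/(-5)) = (((9 - 1*(-23)) - 16)/(-19 - 47))*(2*((11 + 3) + 7/(-5))*(-1 + 3*((11 + 3) + 7/(-5)))) = (((9 + 23) - 16)/(-66))*(2*(14 + 7*(-⅕))*(-1 + 3*(14 + 7*(-⅕)))) = ((32 - 16)*(-1/66))*(2*(14 - 7/5)*(-1 + 3*(14 - 7/5))) = (16*(-1/66))*(2*(63/5)*(-1 + 3*(63/5))) = -16*63*(-1 + 189/5)/(33*5) = -16*63*184/(33*5*5) = -8/33*23184/25 = -61824/275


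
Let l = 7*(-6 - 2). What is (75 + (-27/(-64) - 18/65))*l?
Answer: -2188221/520 ≈ -4208.1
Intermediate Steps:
l = -56 (l = 7*(-8) = -56)
(75 + (-27/(-64) - 18/65))*l = (75 + (-27/(-64) - 18/65))*(-56) = (75 + (-27*(-1/64) - 18*1/65))*(-56) = (75 + (27/64 - 18/65))*(-56) = (75 + 603/4160)*(-56) = (312603/4160)*(-56) = -2188221/520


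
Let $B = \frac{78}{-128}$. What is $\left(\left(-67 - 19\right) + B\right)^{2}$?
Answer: $\frac{30724849}{4096} \approx 7501.2$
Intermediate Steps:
$B = - \frac{39}{64}$ ($B = 78 \left(- \frac{1}{128}\right) = - \frac{39}{64} \approx -0.60938$)
$\left(\left(-67 - 19\right) + B\right)^{2} = \left(\left(-67 - 19\right) - \frac{39}{64}\right)^{2} = \left(-86 - \frac{39}{64}\right)^{2} = \left(- \frac{5543}{64}\right)^{2} = \frac{30724849}{4096}$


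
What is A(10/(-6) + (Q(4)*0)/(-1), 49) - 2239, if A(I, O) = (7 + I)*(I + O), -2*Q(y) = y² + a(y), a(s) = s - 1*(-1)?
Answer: -17879/9 ≈ -1986.6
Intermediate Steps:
a(s) = 1 + s (a(s) = s + 1 = 1 + s)
Q(y) = -½ - y/2 - y²/2 (Q(y) = -(y² + (1 + y))/2 = -(1 + y + y²)/2 = -½ - y/2 - y²/2)
A(10/(-6) + (Q(4)*0)/(-1), 49) - 2239 = ((10/(-6) + ((-½ - ½*4 - ½*4²)*0)/(-1))² + 7*(10/(-6) + ((-½ - ½*4 - ½*4²)*0)/(-1)) + 7*49 + (10/(-6) + ((-½ - ½*4 - ½*4²)*0)/(-1))*49) - 2239 = ((10*(-⅙) + ((-½ - 2 - ½*16)*0)*(-1))² + 7*(10*(-⅙) + ((-½ - 2 - ½*16)*0)*(-1)) + 343 + (10*(-⅙) + ((-½ - 2 - ½*16)*0)*(-1))*49) - 2239 = ((-5/3 + ((-½ - 2 - 8)*0)*(-1))² + 7*(-5/3 + ((-½ - 2 - 8)*0)*(-1)) + 343 + (-5/3 + ((-½ - 2 - 8)*0)*(-1))*49) - 2239 = ((-5/3 - 21/2*0*(-1))² + 7*(-5/3 - 21/2*0*(-1)) + 343 + (-5/3 - 21/2*0*(-1))*49) - 2239 = ((-5/3 + 0*(-1))² + 7*(-5/3 + 0*(-1)) + 343 + (-5/3 + 0*(-1))*49) - 2239 = ((-5/3 + 0)² + 7*(-5/3 + 0) + 343 + (-5/3 + 0)*49) - 2239 = ((-5/3)² + 7*(-5/3) + 343 - 5/3*49) - 2239 = (25/9 - 35/3 + 343 - 245/3) - 2239 = 2272/9 - 2239 = -17879/9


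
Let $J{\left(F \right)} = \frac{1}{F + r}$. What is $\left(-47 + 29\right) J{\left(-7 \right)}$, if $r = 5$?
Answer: $9$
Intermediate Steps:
$J{\left(F \right)} = \frac{1}{5 + F}$ ($J{\left(F \right)} = \frac{1}{F + 5} = \frac{1}{5 + F}$)
$\left(-47 + 29\right) J{\left(-7 \right)} = \frac{-47 + 29}{5 - 7} = - \frac{18}{-2} = \left(-18\right) \left(- \frac{1}{2}\right) = 9$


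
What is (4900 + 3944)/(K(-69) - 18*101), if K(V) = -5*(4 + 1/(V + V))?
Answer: -1220472/253639 ≈ -4.8118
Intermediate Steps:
K(V) = -20 - 5/(2*V) (K(V) = -5*(4 + 1/(2*V)) = -20 - 5/(2*V))
(4900 + 3944)/(K(-69) - 18*101) = (4900 + 3944)/((-20 - 5/2/(-69)) - 18*101) = 8844/((-20 - 5/2*(-1/69)) - 1818) = 8844/((-20 + 5/138) - 1818) = 8844/(-2755/138 - 1818) = 8844/(-253639/138) = 8844*(-138/253639) = -1220472/253639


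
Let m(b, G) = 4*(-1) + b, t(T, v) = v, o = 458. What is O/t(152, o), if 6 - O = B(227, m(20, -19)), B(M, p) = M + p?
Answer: -237/458 ≈ -0.51747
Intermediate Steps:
m(b, G) = -4 + b
O = -237 (O = 6 - (227 + (-4 + 20)) = 6 - (227 + 16) = 6 - 1*243 = 6 - 243 = -237)
O/t(152, o) = -237/458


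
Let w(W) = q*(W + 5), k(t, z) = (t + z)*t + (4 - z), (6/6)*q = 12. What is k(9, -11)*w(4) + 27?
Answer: -297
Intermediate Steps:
q = 12
k(t, z) = 4 - z + t*(t + z) (k(t, z) = t*(t + z) + (4 - z) = 4 - z + t*(t + z))
w(W) = 60 + 12*W (w(W) = 12*(W + 5) = 12*(5 + W) = 60 + 12*W)
k(9, -11)*w(4) + 27 = (4 + 9² - 1*(-11) + 9*(-11))*(60 + 12*4) + 27 = (4 + 81 + 11 - 99)*(60 + 48) + 27 = -3*108 + 27 = -324 + 27 = -297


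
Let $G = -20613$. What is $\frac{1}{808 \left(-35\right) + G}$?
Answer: $- \frac{1}{48893} \approx -2.0453 \cdot 10^{-5}$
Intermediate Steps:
$\frac{1}{808 \left(-35\right) + G} = \frac{1}{808 \left(-35\right) - 20613} = \frac{1}{-28280 - 20613} = \frac{1}{-48893} = - \frac{1}{48893}$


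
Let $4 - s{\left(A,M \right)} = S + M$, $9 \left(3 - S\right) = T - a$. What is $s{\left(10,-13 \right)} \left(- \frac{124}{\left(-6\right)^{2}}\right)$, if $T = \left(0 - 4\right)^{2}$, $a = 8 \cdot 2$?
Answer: $- \frac{434}{9} \approx -48.222$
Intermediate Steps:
$a = 16$
$T = 16$ ($T = \left(-4\right)^{2} = 16$)
$S = 3$ ($S = 3 - \frac{16 - 16}{9} = 3 - 0 = 3 + 0 = 3$)
$s{\left(A,M \right)} = 1 - M$ ($s{\left(A,M \right)} = 4 - \left(3 + M\right) = 1 - M$)
$s{\left(10,-13 \right)} \left(- \frac{124}{\left(-6\right)^{2}}\right) = \left(1 - -13\right) \left(- \frac{124}{\left(-6\right)^{2}}\right) = \left(1 + 13\right) \left(- \frac{124}{36}\right) = 14 \left(\left(-124\right) \frac{1}{36}\right) = 14 \left(- \frac{31}{9}\right) = - \frac{434}{9}$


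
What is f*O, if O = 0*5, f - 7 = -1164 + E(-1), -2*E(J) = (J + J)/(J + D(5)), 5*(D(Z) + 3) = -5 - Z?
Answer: 0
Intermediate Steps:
D(Z) = -4 - Z/5 (D(Z) = -3 + (-5 - Z)/5 = -3 + (-1 - Z/5) = -4 - Z/5)
E(J) = -J/(-5 + J) (E(J) = -(J + J)/(2*(J + (-4 - 1/5*5))) = -2*J/(2*(J + (-4 - 1))) = -2*J/(2*(J - 5)) = -2*J/(2*(-5 + J)) = -J/(-5 + J))
f = -6943/6 (f = 7 + (-1164 - 1*(-1)/(-5 - 1)) = 7 + (-1164 - 1*(-1)/(-6)) = 7 + (-1164 - 1*(-1)*(-1/6)) = 7 + (-1164 - 1/6) = 7 - 6985/6 = -6943/6 ≈ -1157.2)
O = 0
f*O = -6943/6*0 = 0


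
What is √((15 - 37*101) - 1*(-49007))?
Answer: √45285 ≈ 212.80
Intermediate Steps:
√((15 - 37*101) - 1*(-49007)) = √((15 - 3737) + 49007) = √(-3722 + 49007) = √45285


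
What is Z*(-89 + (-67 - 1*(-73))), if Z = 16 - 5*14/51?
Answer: -61918/51 ≈ -1214.1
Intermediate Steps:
Z = 746/51 (Z = 16 - 70*1/51 = 16 - 70/51 = 746/51 ≈ 14.627)
Z*(-89 + (-67 - 1*(-73))) = 746*(-89 + (-67 - 1*(-73)))/51 = 746*(-89 + (-67 + 73))/51 = 746*(-89 + 6)/51 = (746/51)*(-83) = -61918/51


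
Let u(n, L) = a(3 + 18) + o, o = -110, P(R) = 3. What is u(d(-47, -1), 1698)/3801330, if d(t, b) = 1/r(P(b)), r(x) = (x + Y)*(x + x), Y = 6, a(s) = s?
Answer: -89/3801330 ≈ -2.3413e-5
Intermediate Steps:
r(x) = 2*x*(6 + x) (r(x) = (x + 6)*(x + x) = (6 + x)*(2*x) = 2*x*(6 + x))
d(t, b) = 1/54 (d(t, b) = 1/(2*3*(6 + 3)) = 1/(2*3*9) = 1/54)
u(n, L) = -89 (u(n, L) = (3 + 18) - 110 = 21 - 110 = -89)
u(d(-47, -1), 1698)/3801330 = -89/3801330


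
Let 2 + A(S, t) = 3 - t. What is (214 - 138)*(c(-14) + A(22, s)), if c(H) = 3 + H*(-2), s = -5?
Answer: 2812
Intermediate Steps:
A(S, t) = 1 - t (A(S, t) = -2 + (3 - t) = 1 - t)
c(H) = 3 - 2*H
(214 - 138)*(c(-14) + A(22, s)) = (214 - 138)*((3 - 2*(-14)) + (1 - 1*(-5))) = 76*((3 + 28) + (1 + 5)) = 76*(31 + 6) = 76*37 = 2812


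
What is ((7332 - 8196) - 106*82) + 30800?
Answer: 21244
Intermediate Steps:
((7332 - 8196) - 106*82) + 30800 = (-864 - 8692) + 30800 = -9556 + 30800 = 21244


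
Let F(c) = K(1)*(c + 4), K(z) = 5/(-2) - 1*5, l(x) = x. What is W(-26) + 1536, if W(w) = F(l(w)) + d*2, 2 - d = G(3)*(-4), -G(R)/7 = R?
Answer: 1537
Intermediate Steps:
K(z) = -15/2 (K(z) = 5*(-½) - 5 = -5/2 - 5 = -15/2)
G(R) = -7*R
d = -82 (d = 2 - (-7*3)*(-4) = 2 - (-21)*(-4) = 2 - 1*84 = 2 - 84 = -82)
F(c) = -30 - 15*c/2 (F(c) = -15*(c + 4)/2 = -15*(4 + c)/2 = -30 - 15*c/2)
W(w) = -194 - 15*w/2 (W(w) = (-30 - 15*w/2) - 82*2 = (-30 - 15*w/2) - 164 = -194 - 15*w/2)
W(-26) + 1536 = (-194 - 15/2*(-26)) + 1536 = (-194 + 195) + 1536 = 1 + 1536 = 1537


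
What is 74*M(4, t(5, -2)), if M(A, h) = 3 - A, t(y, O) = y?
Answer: -74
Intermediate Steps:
74*M(4, t(5, -2)) = 74*(3 - 1*4) = 74*(3 - 4) = 74*(-1) = -74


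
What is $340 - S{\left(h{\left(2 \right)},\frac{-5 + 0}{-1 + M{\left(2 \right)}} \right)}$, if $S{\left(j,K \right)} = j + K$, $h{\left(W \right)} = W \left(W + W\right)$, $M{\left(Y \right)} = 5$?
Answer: $\frac{1333}{4} \approx 333.25$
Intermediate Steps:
$h{\left(W \right)} = 2 W^{2}$ ($h{\left(W \right)} = W 2 W = 2 W^{2}$)
$S{\left(j,K \right)} = K + j$
$340 - S{\left(h{\left(2 \right)},\frac{-5 + 0}{-1 + M{\left(2 \right)}} \right)} = 340 - \left(\frac{-5 + 0}{-1 + 5} + 2 \cdot 2^{2}\right) = 340 - \left(- \frac{5}{4} + 2 \cdot 4\right) = 340 - \left(\left(-5\right) \frac{1}{4} + 8\right) = 340 - \left(- \frac{5}{4} + 8\right) = 340 - \frac{27}{4} = \frac{1333}{4}$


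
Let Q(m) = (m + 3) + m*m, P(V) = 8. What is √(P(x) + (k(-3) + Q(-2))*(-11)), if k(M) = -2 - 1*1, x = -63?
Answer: I*√14 ≈ 3.7417*I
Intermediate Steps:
Q(m) = 3 + m + m² (Q(m) = (3 + m) + m² = 3 + m + m²)
k(M) = -3 (k(M) = -2 - 1 = -3)
√(P(x) + (k(-3) + Q(-2))*(-11)) = √(8 + (-3 + (3 - 2 + (-2)²))*(-11)) = √(8 + (-3 + (3 - 2 + 4))*(-11)) = √(8 + (-3 + 5)*(-11)) = √(8 + 2*(-11)) = √(8 - 22) = √(-14) = I*√14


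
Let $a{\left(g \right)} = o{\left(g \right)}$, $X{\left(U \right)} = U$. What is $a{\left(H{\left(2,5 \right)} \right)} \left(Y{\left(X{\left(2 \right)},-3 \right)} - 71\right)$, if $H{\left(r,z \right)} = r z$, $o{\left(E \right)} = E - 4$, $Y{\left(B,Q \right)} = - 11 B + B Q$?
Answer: $-594$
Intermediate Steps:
$o{\left(E \right)} = -4 + E$
$a{\left(g \right)} = -4 + g$
$a{\left(H{\left(2,5 \right)} \right)} \left(Y{\left(X{\left(2 \right)},-3 \right)} - 71\right) = \left(-4 + 2 \cdot 5\right) \left(2 \left(-11 - 3\right) - 71\right) = \left(-4 + 10\right) \left(2 \left(-14\right) - 71\right) = 6 \left(-28 - 71\right) = 6 \left(-99\right) = -594$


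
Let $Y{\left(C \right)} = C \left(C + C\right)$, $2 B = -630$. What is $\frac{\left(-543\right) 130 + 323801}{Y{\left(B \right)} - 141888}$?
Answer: $\frac{253211}{56562} \approx 4.4767$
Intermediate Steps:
$B = -315$ ($B = \frac{1}{2} \left(-630\right) = -315$)
$Y{\left(C \right)} = 2 C^{2}$ ($Y{\left(C \right)} = C 2 C = 2 C^{2}$)
$\frac{\left(-543\right) 130 + 323801}{Y{\left(B \right)} - 141888} = \frac{\left(-543\right) 130 + 323801}{2 \left(-315\right)^{2} - 141888} = \frac{-70590 + 323801}{2 \cdot 99225 - 141888} = \frac{253211}{198450 - 141888} = \frac{253211}{56562}$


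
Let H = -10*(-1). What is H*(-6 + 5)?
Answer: -10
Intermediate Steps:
H = 10
H*(-6 + 5) = 10*(-6 + 5) = 10*(-1) = -10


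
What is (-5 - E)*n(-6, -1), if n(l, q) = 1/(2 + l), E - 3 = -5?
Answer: ¾ ≈ 0.75000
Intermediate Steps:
E = -2 (E = 3 - 5 = -2)
(-5 - E)*n(-6, -1) = (-5 - 1*(-2))/(2 - 6) = (-5 + 2)/(-4) = -3*(-¼) = ¾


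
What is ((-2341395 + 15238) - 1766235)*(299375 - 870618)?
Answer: 2337750283256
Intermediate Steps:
((-2341395 + 15238) - 1766235)*(299375 - 870618) = (-2326157 - 1766235)*(-571243) = -4092392*(-571243) = 2337750283256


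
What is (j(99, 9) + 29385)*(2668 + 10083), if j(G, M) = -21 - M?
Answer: 374305605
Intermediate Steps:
(j(99, 9) + 29385)*(2668 + 10083) = ((-21 - 1*9) + 29385)*(2668 + 10083) = ((-21 - 9) + 29385)*12751 = (-30 + 29385)*12751 = 29355*12751 = 374305605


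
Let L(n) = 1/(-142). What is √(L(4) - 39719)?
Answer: I*√800894058/142 ≈ 199.3*I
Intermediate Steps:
L(n) = -1/142
√(L(4) - 39719) = √(-1/142 - 39719) = √(-5640099/142) = I*√800894058/142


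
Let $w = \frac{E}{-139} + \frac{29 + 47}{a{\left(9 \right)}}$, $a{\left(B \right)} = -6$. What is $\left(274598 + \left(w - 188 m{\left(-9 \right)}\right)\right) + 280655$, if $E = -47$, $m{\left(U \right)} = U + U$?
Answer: $\frac{232946488}{417} \approx 5.5863 \cdot 10^{5}$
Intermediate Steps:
$m{\left(U \right)} = 2 U$
$w = - \frac{5141}{417}$ ($w = - \frac{47}{-139} + \frac{29 + 47}{-6} = \left(-47\right) \left(- \frac{1}{139}\right) + 76 \left(- \frac{1}{6}\right) = \frac{47}{139} - \frac{38}{3} = - \frac{5141}{417} \approx -12.329$)
$\left(274598 + \left(w - 188 m{\left(-9 \right)}\right)\right) + 280655 = \left(274598 - \left(\frac{5141}{417} + 188 \cdot 2 \left(-9\right)\right)\right) + 280655 = \left(274598 - - \frac{1405987}{417}\right) + 280655 = \left(274598 + \left(- \frac{5141}{417} + 3384\right)\right) + 280655 = \left(274598 + \frac{1405987}{417}\right) + 280655 = \frac{115913353}{417} + 280655 = \frac{232946488}{417}$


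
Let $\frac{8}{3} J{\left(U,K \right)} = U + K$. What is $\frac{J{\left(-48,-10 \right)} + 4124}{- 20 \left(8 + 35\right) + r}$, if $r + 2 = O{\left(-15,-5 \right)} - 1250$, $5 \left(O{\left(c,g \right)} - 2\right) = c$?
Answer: $- \frac{16409}{8452} \approx -1.9414$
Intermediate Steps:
$J{\left(U,K \right)} = \frac{3 K}{8} + \frac{3 U}{8}$ ($J{\left(U,K \right)} = \frac{3 \left(U + K\right)}{8} = \frac{3 \left(K + U\right)}{8} = \frac{3 K}{8} + \frac{3 U}{8}$)
$O{\left(c,g \right)} = 2 + \frac{c}{5}$
$r = -1253$ ($r = -2 + \left(\left(2 + \frac{1}{5} \left(-15\right)\right) - 1250\right) = -2 + \left(\left(2 - 3\right) - 1250\right) = -2 - 1251 = -1253$)
$\frac{J{\left(-48,-10 \right)} + 4124}{- 20 \left(8 + 35\right) + r} = \frac{\left(\frac{3}{8} \left(-10\right) + \frac{3}{8} \left(-48\right)\right) + 4124}{- 20 \left(8 + 35\right) - 1253} = \frac{\left(- \frac{15}{4} - 18\right) + 4124}{\left(-20\right) 43 - 1253} = \frac{- \frac{87}{4} + 4124}{-860 - 1253} = \frac{16409}{4 \left(-2113\right)} = \frac{16409}{4} \left(- \frac{1}{2113}\right) = - \frac{16409}{8452}$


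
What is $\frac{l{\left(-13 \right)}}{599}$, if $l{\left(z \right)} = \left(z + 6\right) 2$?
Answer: $- \frac{14}{599} \approx -0.023372$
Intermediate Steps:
$l{\left(z \right)} = 12 + 2 z$ ($l{\left(z \right)} = \left(6 + z\right) 2 = 12 + 2 z$)
$\frac{l{\left(-13 \right)}}{599} = \frac{12 + 2 \left(-13\right)}{599} = \left(12 - 26\right) \frac{1}{599} = \left(-14\right) \frac{1}{599} = - \frac{14}{599}$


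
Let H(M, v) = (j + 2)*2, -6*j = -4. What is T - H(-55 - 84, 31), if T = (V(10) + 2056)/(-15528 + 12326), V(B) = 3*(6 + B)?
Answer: -28772/4803 ≈ -5.9904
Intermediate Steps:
j = ⅔ (j = -⅙*(-4) = ⅔ ≈ 0.66667)
H(M, v) = 16/3 (H(M, v) = (⅔ + 2)*2 = (8/3)*2 = 16/3)
V(B) = 18 + 3*B
T = -1052/1601 (T = ((18 + 3*10) + 2056)/(-15528 + 12326) = ((18 + 30) + 2056)/(-3202) = (48 + 2056)*(-1/3202) = 2104*(-1/3202) = -1052/1601 ≈ -0.65709)
T - H(-55 - 84, 31) = -1052/1601 - 1*16/3 = -1052/1601 - 16/3 = -28772/4803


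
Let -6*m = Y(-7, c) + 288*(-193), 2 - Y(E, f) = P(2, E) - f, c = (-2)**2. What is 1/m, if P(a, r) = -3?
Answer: 2/18525 ≈ 0.00010796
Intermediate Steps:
c = 4
Y(E, f) = 5 + f (Y(E, f) = 2 - (-3 - f) = 2 + (3 + f) = 5 + f)
m = 18525/2 (m = -((5 + 4) + 288*(-193))/6 = -(9 - 55584)/6 = -1/6*(-55575) = 18525/2 ≈ 9262.5)
1/m = 1/(18525/2) = 2/18525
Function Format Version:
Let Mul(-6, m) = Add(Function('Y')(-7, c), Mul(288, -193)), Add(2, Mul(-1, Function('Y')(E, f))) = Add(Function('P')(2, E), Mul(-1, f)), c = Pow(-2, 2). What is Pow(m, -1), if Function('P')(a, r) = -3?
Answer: Rational(2, 18525) ≈ 0.00010796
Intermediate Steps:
c = 4
Function('Y')(E, f) = Add(5, f) (Function('Y')(E, f) = Add(2, Mul(-1, Add(-3, Mul(-1, f)))) = Add(2, Add(3, f)) = Add(5, f))
m = Rational(18525, 2) (m = Mul(Rational(-1, 6), Add(Add(5, 4), Mul(288, -193))) = Mul(Rational(-1, 6), Add(9, -55584)) = Mul(Rational(-1, 6), -55575) = Rational(18525, 2) ≈ 9262.5)
Pow(m, -1) = Pow(Rational(18525, 2), -1) = Rational(2, 18525)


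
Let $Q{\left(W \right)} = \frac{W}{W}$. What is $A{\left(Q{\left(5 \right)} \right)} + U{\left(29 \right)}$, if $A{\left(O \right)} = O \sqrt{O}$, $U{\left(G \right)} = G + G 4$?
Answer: $146$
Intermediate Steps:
$U{\left(G \right)} = 5 G$ ($U{\left(G \right)} = G + 4 G = 5 G$)
$Q{\left(W \right)} = 1$
$A{\left(O \right)} = O^{\frac{3}{2}}$
$A{\left(Q{\left(5 \right)} \right)} + U{\left(29 \right)} = 1^{\frac{3}{2}} + 5 \cdot 29 = 1 + 145 = 146$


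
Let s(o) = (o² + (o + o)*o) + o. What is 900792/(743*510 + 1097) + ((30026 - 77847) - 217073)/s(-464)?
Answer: 240362951835/122639273224 ≈ 1.9599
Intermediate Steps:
s(o) = o + 3*o² (s(o) = (o² + (2*o)*o) + o = (o² + 2*o²) + o = 3*o² + o = o + 3*o²)
900792/(743*510 + 1097) + ((30026 - 77847) - 217073)/s(-464) = 900792/(743*510 + 1097) + ((30026 - 77847) - 217073)/((-464*(1 + 3*(-464)))) = 900792/(378930 + 1097) + (-47821 - 217073)/((-464*(1 - 1392))) = 900792/380027 - 264894/((-464*(-1391))) = 900792*(1/380027) - 264894/645424 = 900792/380027 - 264894*1/645424 = 900792/380027 - 132447/322712 = 240362951835/122639273224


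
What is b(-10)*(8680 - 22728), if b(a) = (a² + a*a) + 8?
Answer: -2921984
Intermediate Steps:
b(a) = 8 + 2*a² (b(a) = (a² + a²) + 8 = 2*a² + 8 = 8 + 2*a²)
b(-10)*(8680 - 22728) = (8 + 2*(-10)²)*(8680 - 22728) = (8 + 2*100)*(-14048) = (8 + 200)*(-14048) = 208*(-14048) = -2921984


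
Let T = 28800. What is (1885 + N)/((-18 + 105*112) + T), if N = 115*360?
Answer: 43285/40542 ≈ 1.0677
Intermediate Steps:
N = 41400
(1885 + N)/((-18 + 105*112) + T) = (1885 + 41400)/((-18 + 105*112) + 28800) = 43285/((-18 + 11760) + 28800) = 43285/(11742 + 28800) = 43285/40542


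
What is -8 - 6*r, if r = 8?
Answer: -56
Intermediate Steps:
-8 - 6*r = -8 - 6*8 = -8 - 48 = -56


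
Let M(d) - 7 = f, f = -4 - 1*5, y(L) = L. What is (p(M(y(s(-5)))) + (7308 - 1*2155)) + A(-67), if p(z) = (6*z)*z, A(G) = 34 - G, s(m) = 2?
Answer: 5278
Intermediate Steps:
f = -9 (f = -4 - 5 = -9)
M(d) = -2 (M(d) = 7 - 9 = -2)
p(z) = 6*z²
(p(M(y(s(-5)))) + (7308 - 1*2155)) + A(-67) = (6*(-2)² + (7308 - 1*2155)) + (34 - 1*(-67)) = (6*4 + (7308 - 2155)) + (34 + 67) = (24 + 5153) + 101 = 5177 + 101 = 5278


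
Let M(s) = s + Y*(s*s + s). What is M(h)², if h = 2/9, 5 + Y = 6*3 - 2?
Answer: 67600/6561 ≈ 10.303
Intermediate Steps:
Y = 11 (Y = -5 + (6*3 - 2) = -5 + (18 - 2) = -5 + 16 = 11)
h = 2/9 (h = 2*(⅑) = 2/9 ≈ 0.22222)
M(s) = 11*s² + 12*s (M(s) = s + 11*(s*s + s) = s + 11*(s² + s) = s + 11*(s + s²) = s + (11*s + 11*s²) = 11*s² + 12*s)
M(h)² = (2*(12 + 11*(2/9))/9)² = (2*(12 + 22/9)/9)² = ((2/9)*(130/9))² = (260/81)² = 67600/6561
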